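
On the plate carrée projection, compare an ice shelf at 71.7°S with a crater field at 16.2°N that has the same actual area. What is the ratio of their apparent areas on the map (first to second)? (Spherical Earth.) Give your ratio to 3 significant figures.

3.06

In the plate carrée (x = Rλ, y = Rφ), meridians are true-scale (h = 1) and parallels are stretched by k = sec φ.
Areal scale at 71.7°: h·k = 1.000 × 3.185 = 3.185.
Areal scale at 16.2°: h·k = 1.000 × 1.041 = 1.041.
Ratio = 3.185/1.041 ≈ 3.06.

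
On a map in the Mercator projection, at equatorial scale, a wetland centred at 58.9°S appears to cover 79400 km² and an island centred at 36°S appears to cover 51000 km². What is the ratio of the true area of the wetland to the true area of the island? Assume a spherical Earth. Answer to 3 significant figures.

0.635

Mercator's areal exaggeration is sec²φ; hence true area = (apparent area) · cos²φ.
True area of wetland: 79400 × cos²(58.9°) = 79400 × 0.2668 = 21180 km².
True area of island: 51000 × cos²(36°) = 51000 × 0.6545 = 33380 km².
Ratio = 21180 / 33380 ≈ 0.635.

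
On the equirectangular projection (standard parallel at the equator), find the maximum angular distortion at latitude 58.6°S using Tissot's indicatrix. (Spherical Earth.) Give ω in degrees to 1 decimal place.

36.7°

Plate carrée maps x = Rλ, y = Rφ. The meridian scale is h = 1 and the parallel scale is k = 1/cos φ = sec φ.
At 58.6°: h = 1.000, k = 1.919; principal scales a = 1.919, b = 1.000.
sin(ω/2) = (a − b)/(a + b) = 0.9194/2.919 = 0.3149, so ω = 2 arcsin(0.3149) ≈ 36.7°.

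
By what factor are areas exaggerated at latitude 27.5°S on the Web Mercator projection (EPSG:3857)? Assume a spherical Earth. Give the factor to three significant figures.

For Mercator, h = k = sec φ (a conformal cylindrical projection has a single point scale, 1/cos φ).
Areal scale = k² = sec²φ = 1/cos²(27.5°) = 1/0.8870² = 1.271.

1.27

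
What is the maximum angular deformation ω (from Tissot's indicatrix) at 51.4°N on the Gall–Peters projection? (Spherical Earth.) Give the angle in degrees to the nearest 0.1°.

The Gall–Peters projection is cylindrical equal-area with φ₀ = 45°. Cylindrical equal-area (φ₀ = 45°): h = cos φ / cos 45° along meridians, k = cos 45° / cos φ along parallels; h·k = 1.
At 51.4°: h = 0.8823, k = 1.133; principal scales a = 1.133, b = 0.8823.
sin(ω/2) = (a − b)/(a + b) = 0.2511/2.016 = 0.1246, so ω = 2 arcsin(0.1246) ≈ 14.3°.

14.3°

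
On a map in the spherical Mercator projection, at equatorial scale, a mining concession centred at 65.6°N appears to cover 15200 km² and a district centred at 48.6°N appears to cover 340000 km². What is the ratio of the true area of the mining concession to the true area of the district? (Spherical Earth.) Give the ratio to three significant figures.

0.0174

Mercator's areal exaggeration is sec²φ; hence true area = (apparent area) · cos²φ.
True area of mining concession: 15200 × cos²(65.6°) = 15200 × 0.1707 = 2594 km².
True area of district: 340000 × cos²(48.6°) = 340000 × 0.4373 = 148700 km².
Ratio = 2594 / 148700 ≈ 0.0174.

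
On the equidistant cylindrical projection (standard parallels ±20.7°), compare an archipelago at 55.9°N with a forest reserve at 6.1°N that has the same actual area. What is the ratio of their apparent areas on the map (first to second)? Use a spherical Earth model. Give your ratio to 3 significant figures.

With standard parallel φ₀ = 20.7°, the equirectangular projection gives x = Rλ cos φ₀, y = Rφ, so h = 1 and k = cos 20.7° / cos φ.
Areal scale at 55.9°: h·k = 1.000 × 1.669 = 1.669.
Areal scale at 6.1°: h·k = 1.000 × 0.9408 = 0.9408.
Ratio = 1.669/0.9408 ≈ 1.77.

1.77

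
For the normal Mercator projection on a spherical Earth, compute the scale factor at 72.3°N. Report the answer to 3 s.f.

For Mercator, h = k = sec φ (a conformal cylindrical projection has a single point scale, 1/cos φ).
k = 1/cos 72.3° = 1/0.3040 = 3.289.

3.29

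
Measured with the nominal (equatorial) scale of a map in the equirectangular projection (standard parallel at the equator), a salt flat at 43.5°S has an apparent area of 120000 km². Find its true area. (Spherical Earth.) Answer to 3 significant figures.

For the equirectangular projection with φ₀ = 0 (plate carrée), h = 1 along meridians and k = sec φ along parallels.
Areal scale = h·k = 1 × sec φ; at 43.5°, h = 1.000, k = 1.379, so h·k = 1.379.
True area = apparent / (areal scale) = 120000 / 1.379 ≈ 87000 km².

87000 km²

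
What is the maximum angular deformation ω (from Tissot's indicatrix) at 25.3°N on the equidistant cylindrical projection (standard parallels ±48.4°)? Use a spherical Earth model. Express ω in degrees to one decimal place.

The equidistant cylindrical projection with φ₀ = 48.4° has h = 1 (meridians true) and k = cos φ₀ / cos φ along parallels.
At 25.3°: h = 1.000, k = 0.7344; principal scales a = 1.000, b = 0.7344.
sin(ω/2) = (a − b)/(a + b) = 0.2656/1.734 = 0.1532, so ω = 2 arcsin(0.1532) ≈ 17.6°.

17.6°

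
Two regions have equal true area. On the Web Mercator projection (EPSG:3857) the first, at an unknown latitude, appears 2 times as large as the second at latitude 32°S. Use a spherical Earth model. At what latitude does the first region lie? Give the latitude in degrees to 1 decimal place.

53.2°

On Mercator, (apparent₁)/(apparent₂) = sec²φ₁ / sec²φ₂ when true areas are equal.
cos²φ₂ / cos²φ₁ = 2  ⇒  cos φ₁ = cos 32° / √2 = 0.8480/1.414 = 0.5997.
φ₁ = arccos(0.5997) ≈ 53.2°.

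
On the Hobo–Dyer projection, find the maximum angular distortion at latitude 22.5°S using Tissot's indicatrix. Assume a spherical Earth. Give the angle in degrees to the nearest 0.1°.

17.4°

Hobo–Dyer is a cylindrical equal-area projection with standard parallels at ±37.5°. A cylindrical equal-area projection with standard parallel φ₀ has meridian scale h = cos φ / cos φ₀ and parallel scale k = cos φ₀ / cos φ (so areas are preserved, h·k = 1).
At 22.5°: h = 1.165, k = 0.8587; principal scales a = 1.165, b = 0.8587.
sin(ω/2) = (a − b)/(a + b) = 0.3058/2.023 = 0.1511, so ω = 2 arcsin(0.1511) ≈ 17.4°.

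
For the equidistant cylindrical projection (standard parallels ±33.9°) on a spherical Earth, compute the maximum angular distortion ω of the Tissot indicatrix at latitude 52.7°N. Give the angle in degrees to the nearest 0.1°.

With standard parallel φ₀ = 33.9°, the equirectangular projection gives x = Rλ cos φ₀, y = Rφ, so h = 1 and k = cos 33.9° / cos φ.
At 52.7°: h = 1.000, k = 1.370; principal scales a = 1.370, b = 1.000.
sin(ω/2) = (a − b)/(a + b) = 0.3697/2.370 = 0.1560, so ω = 2 arcsin(0.1560) ≈ 18.0°.

18.0°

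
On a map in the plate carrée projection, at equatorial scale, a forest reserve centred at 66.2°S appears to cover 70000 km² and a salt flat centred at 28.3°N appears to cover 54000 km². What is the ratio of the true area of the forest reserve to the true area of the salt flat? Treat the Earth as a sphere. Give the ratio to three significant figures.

0.594

On the plate carrée, areal scale = h·k = 1 × sec φ, so true area = apparent × cos φ.
True area of forest reserve: 70000 × cos(66.2°) = 70000 × 0.4035 = 28250 km².
True area of salt flat: 54000 × cos(28.3°) = 54000 × 0.8805 = 47550 km².
Ratio = 28250 / 47550 ≈ 0.594.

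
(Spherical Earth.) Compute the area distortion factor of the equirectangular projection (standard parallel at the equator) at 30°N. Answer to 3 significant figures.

Plate carrée maps x = Rλ, y = Rφ. The meridian scale is h = 1 and the parallel scale is k = 1/cos φ = sec φ.
Areal scale = h·k = 1 × sec φ; at 30°, h = 1.000, k = 1.155, so h·k = 1.155.

1.15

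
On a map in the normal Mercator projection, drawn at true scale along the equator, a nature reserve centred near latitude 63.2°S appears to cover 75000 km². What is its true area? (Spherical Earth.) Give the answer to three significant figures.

Mercator is conformal, so the point scale is isotropic: h = k = sec φ = 1/cos φ.
Areal scale = k² = sec²φ = 1/cos²(63.2°) = 1/0.4509² = 4.919.
True area = apparent / (areal scale) = 75000 / 4.919 ≈ 15200 km².

15200 km²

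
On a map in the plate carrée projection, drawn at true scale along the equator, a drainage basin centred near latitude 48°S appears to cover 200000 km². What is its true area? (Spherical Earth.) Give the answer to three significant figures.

134000 km²

For the equirectangular projection with φ₀ = 0 (plate carrée), h = 1 along meridians and k = sec φ along parallels.
Areal scale = h·k = 1 × sec φ; at 48°, h = 1.000, k = 1.494, so h·k = 1.494.
True area = apparent / (areal scale) = 200000 / 1.494 ≈ 134000 km².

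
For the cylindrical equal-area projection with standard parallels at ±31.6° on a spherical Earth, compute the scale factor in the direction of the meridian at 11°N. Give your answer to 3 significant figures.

Cylindrical equal-area (φ₀ = 31.6°): h = cos φ / cos 31.6° along meridians, k = cos 31.6° / cos φ along parallels; h·k = 1.
h = cos 11° / cos 31.6° = 0.9816/0.8517 = 1.153.

1.15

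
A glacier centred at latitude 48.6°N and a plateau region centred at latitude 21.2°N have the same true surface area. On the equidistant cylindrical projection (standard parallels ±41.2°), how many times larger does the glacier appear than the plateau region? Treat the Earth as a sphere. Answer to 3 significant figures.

1.41

With standard parallel φ₀ = 41.2°, the equirectangular projection gives x = Rλ cos φ₀, y = Rφ, so h = 1 and k = cos 41.2° / cos φ.
Areal scale at 48.6°: h·k = 1.000 × 1.138 = 1.138.
Areal scale at 21.2°: h·k = 1.000 × 0.8070 = 0.8070.
Ratio = 1.138/0.8070 ≈ 1.41.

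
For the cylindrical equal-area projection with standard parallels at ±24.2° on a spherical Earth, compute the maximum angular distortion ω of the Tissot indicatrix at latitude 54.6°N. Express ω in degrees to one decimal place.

50.3°

For cylindrical equal-area with standard parallel φ₀, h = cos φ / cos φ₀ and k = cos φ₀ / cos φ, so h·k = 1.
At 54.6°: h = 0.6351, k = 1.575; principal scales a = 1.575, b = 0.6351.
sin(ω/2) = (a − b)/(a + b) = 0.9395/2.210 = 0.4252, so ω = 2 arcsin(0.4252) ≈ 50.3°.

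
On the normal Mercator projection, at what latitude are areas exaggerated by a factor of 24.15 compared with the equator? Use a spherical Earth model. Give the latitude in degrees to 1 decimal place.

Mercator areal scale is sec²φ.
sec²φ = 24.15  ⇒  cos²φ = 0.04141  ⇒  cos φ = 0.2035.
φ = arccos(0.2035) ≈ 78.3°.

78.3°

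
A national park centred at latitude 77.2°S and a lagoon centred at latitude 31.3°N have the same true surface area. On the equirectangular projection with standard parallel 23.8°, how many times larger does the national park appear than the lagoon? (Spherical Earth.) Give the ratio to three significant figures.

The equidistant cylindrical projection with φ₀ = 23.8° has h = 1 (meridians true) and k = cos φ₀ / cos φ along parallels.
Areal scale at 77.2°: h·k = 1.000 × 4.130 = 4.130.
Areal scale at 31.3°: h·k = 1.000 × 1.071 = 1.071.
Ratio = 4.130/1.071 ≈ 3.86.

3.86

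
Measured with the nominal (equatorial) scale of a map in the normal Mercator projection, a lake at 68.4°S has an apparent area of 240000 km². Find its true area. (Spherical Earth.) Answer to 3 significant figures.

32500 km²

Mercator is conformal, so the point scale is isotropic: h = k = sec φ = 1/cos φ.
Areal scale = k² = sec²φ = 1/cos²(68.4°) = 1/0.3681² = 7.379.
True area = apparent / (areal scale) = 240000 / 7.379 ≈ 32500 km².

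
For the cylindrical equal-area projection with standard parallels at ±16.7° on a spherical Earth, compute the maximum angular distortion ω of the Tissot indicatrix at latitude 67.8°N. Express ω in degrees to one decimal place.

Cylindrical equal-area (φ₀ = 16.7°): h = cos φ / cos 16.7° along meridians, k = cos 16.7° / cos φ along parallels; h·k = 1.
At 67.8°: h = 0.3945, k = 2.535; principal scales a = 2.535, b = 0.3945.
sin(ω/2) = (a − b)/(a + b) = 2.141/2.929 = 0.7307, so ω = 2 arcsin(0.7307) ≈ 93.9°.

93.9°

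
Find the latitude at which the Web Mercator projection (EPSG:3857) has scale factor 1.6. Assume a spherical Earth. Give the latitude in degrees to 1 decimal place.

51.3°

Mercator scale is k = sec φ = 1/cos φ.
1/cos φ = 1.6  ⇒  cos φ = 0.6250  ⇒  φ = arccos(0.6250) ≈ 51.3°.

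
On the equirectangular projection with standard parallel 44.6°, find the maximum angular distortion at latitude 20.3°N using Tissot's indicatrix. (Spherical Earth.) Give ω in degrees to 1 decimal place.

In the equirectangular projection with standard parallel φ₀ = 44.6° (x = Rλ cos φ₀, y = Rφ), meridians are true-scale (h = 1) and the parallel scale is k = cos φ₀ / cos φ.
At 20.3°: h = 1.000, k = 0.7592; principal scales a = 1.000, b = 0.7592.
sin(ω/2) = (a − b)/(a + b) = 0.2408/1.759 = 0.1369, so ω = 2 arcsin(0.1369) ≈ 15.7°.

15.7°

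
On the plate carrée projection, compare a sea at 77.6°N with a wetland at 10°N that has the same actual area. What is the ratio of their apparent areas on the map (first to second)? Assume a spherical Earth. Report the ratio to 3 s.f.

Plate carrée maps x = Rλ, y = Rφ. The meridian scale is h = 1 and the parallel scale is k = 1/cos φ = sec φ.
Areal scale at 77.6°: h·k = 1.000 × 4.657 = 4.657.
Areal scale at 10°: h·k = 1.000 × 1.015 = 1.015.
Ratio = 4.657/1.015 ≈ 4.59.

4.59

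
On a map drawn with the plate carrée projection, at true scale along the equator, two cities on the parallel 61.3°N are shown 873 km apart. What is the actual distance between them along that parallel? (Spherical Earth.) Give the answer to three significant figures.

For the equirectangular projection with φ₀ = 0 (plate carrée), h = 1 along meridians and k = sec φ along parallels.
Along the parallel at 61.3°, map distances are exaggerated by k = sec 61.3° = 2.082.
True distance = 873 / 2.082 = 873 × cos 61.3° ≈ 419 km.

419 km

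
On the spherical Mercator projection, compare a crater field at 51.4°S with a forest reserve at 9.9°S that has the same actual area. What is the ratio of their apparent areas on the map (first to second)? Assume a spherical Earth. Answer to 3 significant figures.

2.49

Mercator is conformal with k = sec φ, so areal scale = k² = sec²φ.
At 51.4°: sec²(51.4°) = 1/0.6239² = 2.569.
At 9.9°: sec²(9.9°) = 1/0.9851² = 1.030.
Ratio = 2.569/1.030 = cos²(9.9°)/cos²(51.4°) ≈ 2.49.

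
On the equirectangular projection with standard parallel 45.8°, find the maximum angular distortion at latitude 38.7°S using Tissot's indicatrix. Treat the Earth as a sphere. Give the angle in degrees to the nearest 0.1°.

The equidistant cylindrical projection with φ₀ = 45.8° has h = 1 (meridians true) and k = cos φ₀ / cos φ along parallels.
At 38.7°: h = 1.000, k = 0.8933; principal scales a = 1.000, b = 0.8933.
sin(ω/2) = (a − b)/(a + b) = 0.1067/1.893 = 0.05635, so ω = 2 arcsin(0.05635) ≈ 6.5°.

6.5°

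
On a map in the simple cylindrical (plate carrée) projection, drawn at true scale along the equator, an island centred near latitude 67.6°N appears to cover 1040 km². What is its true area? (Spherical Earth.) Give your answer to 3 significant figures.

Plate carrée maps x = Rλ, y = Rφ. The meridian scale is h = 1 and the parallel scale is k = 1/cos φ = sec φ.
Areal scale = h·k = 1 × sec φ; at 67.6°, h = 1.000, k = 2.624, so h·k = 2.624.
True area = apparent / (areal scale) = 1040 / 2.624 ≈ 396 km².

396 km²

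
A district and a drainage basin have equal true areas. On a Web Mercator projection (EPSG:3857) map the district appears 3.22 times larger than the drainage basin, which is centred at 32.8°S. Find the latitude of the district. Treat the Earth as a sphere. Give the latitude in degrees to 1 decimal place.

62.1°

On Mercator, (apparent₁)/(apparent₂) = sec²φ₁ / sec²φ₂ when true areas are equal.
cos²φ₂ / cos²φ₁ = 3.22  ⇒  cos φ₁ = cos 32.8° / √3.22 = 0.8406/1.794 = 0.4684.
φ₁ = arccos(0.4684) ≈ 62.1°.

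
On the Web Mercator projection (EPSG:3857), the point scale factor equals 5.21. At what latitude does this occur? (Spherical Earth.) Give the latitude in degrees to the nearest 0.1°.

Mercator scale is k = sec φ = 1/cos φ.
1/cos φ = 5.21  ⇒  cos φ = 0.1919  ⇒  φ = arccos(0.1919) ≈ 78.9°.

78.9°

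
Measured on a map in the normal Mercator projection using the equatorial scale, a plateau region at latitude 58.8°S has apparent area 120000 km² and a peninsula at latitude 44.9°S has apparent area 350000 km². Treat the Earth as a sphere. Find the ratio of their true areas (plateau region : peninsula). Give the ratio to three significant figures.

Since Mercator area scale is 1/cos²φ, the true area equals the apparent area multiplied by cos²φ.
True area of plateau region: 120000 × cos²(58.8°) = 120000 × 0.2684 = 32200 km².
True area of peninsula: 350000 × cos²(44.9°) = 350000 × 0.5017 = 175600 km².
Ratio = 32200 / 175600 ≈ 0.183.

0.183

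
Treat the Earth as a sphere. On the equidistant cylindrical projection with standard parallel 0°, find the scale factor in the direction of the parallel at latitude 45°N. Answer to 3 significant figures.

Plate carrée maps x = Rλ, y = Rφ. The meridian scale is h = 1 and the parallel scale is k = 1/cos φ = sec φ.
k = 1/cos 45° = 1/0.7071 = 1.414.

1.41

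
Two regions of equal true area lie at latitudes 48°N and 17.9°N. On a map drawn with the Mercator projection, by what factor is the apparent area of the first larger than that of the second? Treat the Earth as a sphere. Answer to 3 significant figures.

2.02

On Mercator, area is exaggerated by sec²φ = 1/cos²φ.
At 48°: sec²(48°) = 1/0.6691² = 2.233.
At 17.9°: sec²(17.9°) = 1/0.9516² = 1.104.
Ratio = 2.233/1.104 = cos²(17.9°)/cos²(48°) ≈ 2.02.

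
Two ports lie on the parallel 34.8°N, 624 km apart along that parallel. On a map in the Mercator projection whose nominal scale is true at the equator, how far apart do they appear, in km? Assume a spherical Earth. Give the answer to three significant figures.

For Mercator, h = k = sec φ (a conformal cylindrical projection has a single point scale, 1/cos φ).
Along the parallel, k = sec 34.8° = 1/0.8211 = 1.218.
Map distance = 624 × 1.218 ≈ 760 km.

760 km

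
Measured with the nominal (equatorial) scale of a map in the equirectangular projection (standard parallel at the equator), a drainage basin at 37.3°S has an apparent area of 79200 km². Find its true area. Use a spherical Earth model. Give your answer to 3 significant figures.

Plate carrée maps x = Rλ, y = Rφ. The meridian scale is h = 1 and the parallel scale is k = 1/cos φ = sec φ.
Areal scale = h·k = 1 × sec φ; at 37.3°, h = 1.000, k = 1.257, so h·k = 1.257.
True area = apparent / (areal scale) = 79200 / 1.257 ≈ 63000 km².

63000 km²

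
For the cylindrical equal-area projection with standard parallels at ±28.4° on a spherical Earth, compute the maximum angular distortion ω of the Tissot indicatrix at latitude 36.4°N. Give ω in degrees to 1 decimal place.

10.2°

A cylindrical equal-area projection with standard parallel φ₀ has meridian scale h = cos φ / cos φ₀ and parallel scale k = cos φ₀ / cos φ (so areas are preserved, h·k = 1).
At 36.4°: h = 0.9150, k = 1.093; principal scales a = 1.093, b = 0.9150.
sin(ω/2) = (a − b)/(a + b) = 0.1779/2.008 = 0.08858, so ω = 2 arcsin(0.08858) ≈ 10.2°.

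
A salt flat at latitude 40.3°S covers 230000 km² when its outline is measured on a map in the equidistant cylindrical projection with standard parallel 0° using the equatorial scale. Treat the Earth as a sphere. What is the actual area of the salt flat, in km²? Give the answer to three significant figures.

175000 km²

For the equirectangular projection with φ₀ = 0 (plate carrée), h = 1 along meridians and k = sec φ along parallels.
Areal scale = h·k = 1 × sec φ; at 40.3°, h = 1.000, k = 1.311, so h·k = 1.311.
True area = apparent / (areal scale) = 230000 / 1.311 ≈ 175000 km².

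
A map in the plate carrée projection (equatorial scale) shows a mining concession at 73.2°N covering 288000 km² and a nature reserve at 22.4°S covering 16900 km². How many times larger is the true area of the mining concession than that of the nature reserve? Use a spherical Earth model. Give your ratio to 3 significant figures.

5.33

On the plate carrée, areal scale = h·k = 1 × sec φ, so true area = apparent × cos φ.
True area of mining concession: 288000 × cos(73.2°) = 288000 × 0.2890 = 83240 km².
True area of nature reserve: 16900 × cos(22.4°) = 16900 × 0.9245 = 15620 km².
Ratio = 83240 / 15620 ≈ 5.33.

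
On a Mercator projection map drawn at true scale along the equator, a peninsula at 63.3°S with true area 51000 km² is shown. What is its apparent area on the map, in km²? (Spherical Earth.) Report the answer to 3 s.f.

Mercator is conformal, so the point scale is isotropic: h = k = sec φ = 1/cos φ.
Areal scale = k² = sec²φ = 1/cos²(63.3°) = 1/0.4493² = 4.953.
Apparent area = 51000 × 4.953 ≈ 253000 km².

253000 km²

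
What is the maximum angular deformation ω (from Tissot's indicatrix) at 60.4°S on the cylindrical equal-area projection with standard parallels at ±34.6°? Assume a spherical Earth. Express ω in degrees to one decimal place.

56.1°

For cylindrical equal-area with standard parallel φ₀, h = cos φ / cos φ₀ and k = cos φ₀ / cos φ, so h·k = 1.
At 60.4°: h = 0.6001, k = 1.666; principal scales a = 1.666, b = 0.6001.
sin(ω/2) = (a − b)/(a + b) = 1.066/2.267 = 0.4705, so ω = 2 arcsin(0.4705) ≈ 56.1°.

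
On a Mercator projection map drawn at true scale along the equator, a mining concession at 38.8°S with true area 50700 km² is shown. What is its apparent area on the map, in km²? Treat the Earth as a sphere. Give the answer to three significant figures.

83500 km²

For Mercator, h = k = sec φ (a conformal cylindrical projection has a single point scale, 1/cos φ).
Areal scale = k² = sec²φ = 1/cos²(38.8°) = 1/0.7793² = 1.646.
Apparent area = 50700 × 1.646 ≈ 83500 km².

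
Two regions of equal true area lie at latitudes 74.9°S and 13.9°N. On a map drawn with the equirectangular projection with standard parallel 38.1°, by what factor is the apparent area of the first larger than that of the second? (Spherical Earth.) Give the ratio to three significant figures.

The equidistant cylindrical projection with φ₀ = 38.1° has h = 1 (meridians true) and k = cos φ₀ / cos φ along parallels.
Areal scale at 74.9°: h·k = 1.000 × 3.021 = 3.021.
Areal scale at 13.9°: h·k = 1.000 × 0.8107 = 0.8107.
Ratio = 3.021/0.8107 ≈ 3.73.

3.73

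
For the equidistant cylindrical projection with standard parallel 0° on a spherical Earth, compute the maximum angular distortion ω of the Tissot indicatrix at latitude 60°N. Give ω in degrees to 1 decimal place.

38.9°

Plate carrée maps x = Rλ, y = Rφ. The meridian scale is h = 1 and the parallel scale is k = 1/cos φ = sec φ.
At 60°: h = 1.000, k = 2.000; principal scales a = 2.000, b = 1.000.
sin(ω/2) = (a − b)/(a + b) = 1.0000/3.000 = 0.3333, so ω = 2 arcsin(0.3333) ≈ 38.9°.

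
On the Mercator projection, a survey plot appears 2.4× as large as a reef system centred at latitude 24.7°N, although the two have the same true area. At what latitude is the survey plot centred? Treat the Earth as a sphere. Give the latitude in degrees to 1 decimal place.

On Mercator, (apparent₁)/(apparent₂) = sec²φ₁ / sec²φ₂ when true areas are equal.
cos²φ₂ / cos²φ₁ = 2.4  ⇒  cos φ₁ = cos 24.7° / √2.4 = 0.9085/1.549 = 0.5864.
φ₁ = arccos(0.5864) ≈ 54.1°.

54.1°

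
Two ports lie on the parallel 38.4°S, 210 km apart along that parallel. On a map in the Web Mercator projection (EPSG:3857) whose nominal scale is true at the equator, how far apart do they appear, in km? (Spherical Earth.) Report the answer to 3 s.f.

For Mercator, h = k = sec φ (a conformal cylindrical projection has a single point scale, 1/cos φ).
Along the parallel, k = sec 38.4° = 1/0.7837 = 1.276.
Map distance = 210 × 1.276 ≈ 268 km.

268 km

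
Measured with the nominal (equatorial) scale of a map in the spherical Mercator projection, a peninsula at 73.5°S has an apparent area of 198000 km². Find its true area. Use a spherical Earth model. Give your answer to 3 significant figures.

16000 km²

For Mercator, h = k = sec φ (a conformal cylindrical projection has a single point scale, 1/cos φ).
Areal scale = k² = sec²φ = 1/cos²(73.5°) = 1/0.2840² = 12.40.
True area = apparent / (areal scale) = 198000 / 12.40 ≈ 16000 km².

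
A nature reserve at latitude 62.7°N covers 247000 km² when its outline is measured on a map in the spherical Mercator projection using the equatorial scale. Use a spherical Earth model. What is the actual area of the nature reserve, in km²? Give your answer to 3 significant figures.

52000 km²

For Mercator, h = k = sec φ (a conformal cylindrical projection has a single point scale, 1/cos φ).
Areal scale = k² = sec²φ = 1/cos²(62.7°) = 1/0.4586² = 4.754.
True area = apparent / (areal scale) = 247000 / 4.754 ≈ 52000 km².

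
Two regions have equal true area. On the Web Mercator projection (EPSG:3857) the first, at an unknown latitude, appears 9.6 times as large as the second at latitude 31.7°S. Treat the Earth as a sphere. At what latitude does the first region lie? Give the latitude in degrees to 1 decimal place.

Mercator areal scale is sec²φ, so apparent-area ratio = sec²φ₁ / sec²φ₂ = cos²φ₂ / cos²φ₁.
cos²φ₂ / cos²φ₁ = 9.6  ⇒  cos φ₁ = cos 31.7° / √9.6 = 0.8508/3.098 = 0.2746.
φ₁ = arccos(0.2746) ≈ 74.1°.

74.1°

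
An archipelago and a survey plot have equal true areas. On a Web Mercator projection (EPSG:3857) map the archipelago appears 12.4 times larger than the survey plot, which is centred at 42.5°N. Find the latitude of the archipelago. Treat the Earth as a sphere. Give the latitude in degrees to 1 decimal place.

77.9°

For equal true areas on Mercator, apparent areas scale as sec²φ, so the ratio is cos²φ₂ / cos²φ₁.
cos²φ₂ / cos²φ₁ = 12.4  ⇒  cos φ₁ = cos 42.5° / √12.4 = 0.7373/3.521 = 0.2094.
φ₁ = arccos(0.2094) ≈ 77.9°.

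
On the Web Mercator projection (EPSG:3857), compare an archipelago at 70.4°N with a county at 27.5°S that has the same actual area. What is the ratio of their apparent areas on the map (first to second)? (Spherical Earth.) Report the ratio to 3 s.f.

Mercator is conformal with k = sec φ, so areal scale = k² = sec²φ.
At 70.4°: sec²(70.4°) = 1/0.3355² = 8.887.
At 27.5°: sec²(27.5°) = 1/0.8870² = 1.271.
Ratio = 8.887/1.271 = cos²(27.5°)/cos²(70.4°) ≈ 6.99.

6.99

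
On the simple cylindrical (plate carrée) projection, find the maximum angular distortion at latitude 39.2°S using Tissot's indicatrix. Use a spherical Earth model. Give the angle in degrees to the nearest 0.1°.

14.6°

Plate carrée maps x = Rλ, y = Rφ. The meridian scale is h = 1 and the parallel scale is k = 1/cos φ = sec φ.
At 39.2°: h = 1.000, k = 1.290; principal scales a = 1.290, b = 1.000.
sin(ω/2) = (a − b)/(a + b) = 0.2904/2.290 = 0.1268, so ω = 2 arcsin(0.1268) ≈ 14.6°.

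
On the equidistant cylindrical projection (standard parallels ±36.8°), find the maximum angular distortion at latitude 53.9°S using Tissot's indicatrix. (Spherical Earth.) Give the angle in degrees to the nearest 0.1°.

The equidistant cylindrical projection with φ₀ = 36.8° has h = 1 (meridians true) and k = cos φ₀ / cos φ along parallels.
At 53.9°: h = 1.000, k = 1.359; principal scales a = 1.359, b = 1.000.
sin(ω/2) = (a − b)/(a + b) = 0.3590/2.359 = 0.1522, so ω = 2 arcsin(0.1522) ≈ 17.5°.

17.5°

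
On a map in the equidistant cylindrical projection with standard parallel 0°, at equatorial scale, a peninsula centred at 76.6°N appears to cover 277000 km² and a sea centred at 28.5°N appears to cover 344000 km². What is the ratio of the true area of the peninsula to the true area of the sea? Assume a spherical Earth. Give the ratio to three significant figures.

Plate carrée has h = 1 and k = sec φ, giving areal scale sec φ; true area = (apparent area) · cos φ.
True area of peninsula: 277000 × cos(76.6°) = 277000 × 0.2317 = 64190 km².
True area of sea: 344000 × cos(28.5°) = 344000 × 0.8788 = 302300 km².
Ratio = 64190 / 302300 ≈ 0.212.

0.212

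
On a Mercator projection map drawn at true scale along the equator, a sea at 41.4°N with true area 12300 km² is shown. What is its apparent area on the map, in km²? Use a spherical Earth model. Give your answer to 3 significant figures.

21900 km²

The Mercator projection is conformal; its linear scale factor is the same in every direction and equals sec φ = 1/cos φ.
Areal scale = k² = sec²φ = 1/cos²(41.4°) = 1/0.7501² = 1.777.
Apparent area = 12300 × 1.777 ≈ 21900 km².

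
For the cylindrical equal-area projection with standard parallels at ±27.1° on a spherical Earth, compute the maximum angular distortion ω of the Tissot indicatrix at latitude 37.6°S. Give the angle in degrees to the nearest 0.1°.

A cylindrical equal-area projection with standard parallel φ₀ has meridian scale h = cos φ / cos φ₀ and parallel scale k = cos φ₀ / cos φ (so areas are preserved, h·k = 1).
At 37.6°: h = 0.8900, k = 1.124; principal scales a = 1.124, b = 0.8900.
sin(ω/2) = (a − b)/(a + b) = 0.2336/2.014 = 0.1160, so ω = 2 arcsin(0.1160) ≈ 13.3°.

13.3°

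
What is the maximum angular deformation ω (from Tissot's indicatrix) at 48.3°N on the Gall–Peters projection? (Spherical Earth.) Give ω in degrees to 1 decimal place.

7.0°

Gall–Peters is a cylindrical equal-area projection with standard parallels at ±45°. A cylindrical equal-area projection with standard parallel φ₀ has meridian scale h = cos φ / cos φ₀ and parallel scale k = cos φ₀ / cos φ (so areas are preserved, h·k = 1).
At 48.3°: h = 0.9408, k = 1.063; principal scales a = 1.063, b = 0.9408.
sin(ω/2) = (a − b)/(a + b) = 0.1222/2.004 = 0.06097, so ω = 2 arcsin(0.06097) ≈ 7.0°.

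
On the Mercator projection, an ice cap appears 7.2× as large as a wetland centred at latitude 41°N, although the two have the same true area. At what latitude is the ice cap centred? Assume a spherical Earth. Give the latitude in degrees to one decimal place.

For equal true areas on Mercator, apparent areas scale as sec²φ, so the ratio is cos²φ₂ / cos²φ₁.
cos²φ₂ / cos²φ₁ = 7.2  ⇒  cos φ₁ = cos 41° / √7.2 = 0.7547/2.683 = 0.2813.
φ₁ = arccos(0.2813) ≈ 73.7°.

73.7°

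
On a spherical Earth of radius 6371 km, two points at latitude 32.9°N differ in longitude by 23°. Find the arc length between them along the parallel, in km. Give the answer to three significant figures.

2150 km

Arc length along a parallel = R cos φ · Δλ (with Δλ in radians).
= 6371 × cos 32.9° × (23° × π/180) = 6371 × 0.8396 × 0.4014 ≈ 2150 km.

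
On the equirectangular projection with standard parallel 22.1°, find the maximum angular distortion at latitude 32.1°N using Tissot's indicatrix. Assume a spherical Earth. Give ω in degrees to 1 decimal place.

The equidistant cylindrical projection with φ₀ = 22.1° has h = 1 (meridians true) and k = cos φ₀ / cos φ along parallels.
At 32.1°: h = 1.000, k = 1.094; principal scales a = 1.094, b = 1.000.
sin(ω/2) = (a − b)/(a + b) = 0.09374/2.094 = 0.04477, so ω = 2 arcsin(0.04477) ≈ 5.1°.

5.1°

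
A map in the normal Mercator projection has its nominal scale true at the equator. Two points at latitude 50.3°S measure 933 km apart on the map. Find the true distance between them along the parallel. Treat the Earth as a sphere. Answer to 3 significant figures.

The Mercator projection is conformal; its linear scale factor is the same in every direction and equals sec φ = 1/cos φ.
Along the parallel at 50.3°, map distances are exaggerated by k = sec 50.3° = 1.566.
True distance = 933 / 1.566 = 933 × cos 50.3° ≈ 596 km.

596 km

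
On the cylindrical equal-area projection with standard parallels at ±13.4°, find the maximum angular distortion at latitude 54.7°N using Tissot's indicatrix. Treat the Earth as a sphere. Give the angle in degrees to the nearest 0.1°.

57.2°

Cylindrical equal-area (φ₀ = 13.4°): h = cos φ / cos 13.4° along meridians, k = cos 13.4° / cos φ along parallels; h·k = 1.
At 54.7°: h = 0.5940, k = 1.683; principal scales a = 1.683, b = 0.5940.
sin(ω/2) = (a − b)/(a + b) = 1.089/2.277 = 0.4783, so ω = 2 arcsin(0.4783) ≈ 57.2°.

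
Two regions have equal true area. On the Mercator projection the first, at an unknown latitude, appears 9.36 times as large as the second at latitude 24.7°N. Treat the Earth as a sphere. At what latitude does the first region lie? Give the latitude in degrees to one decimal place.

72.7°

On Mercator, (apparent₁)/(apparent₂) = sec²φ₁ / sec²φ₂ when true areas are equal.
cos²φ₂ / cos²φ₁ = 9.36  ⇒  cos φ₁ = cos 24.7° / √9.36 = 0.9085/3.059 = 0.2970.
φ₁ = arccos(0.2970) ≈ 72.7°.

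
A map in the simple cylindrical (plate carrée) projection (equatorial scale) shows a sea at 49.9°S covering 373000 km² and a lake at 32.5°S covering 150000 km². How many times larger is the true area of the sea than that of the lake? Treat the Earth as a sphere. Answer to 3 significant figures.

On the plate carrée, areal scale = h·k = 1 × sec φ, so true area = apparent × cos φ.
True area of sea: 373000 × cos(49.9°) = 373000 × 0.6441 = 240300 km².
True area of lake: 150000 × cos(32.5°) = 150000 × 0.8434 = 126500 km².
Ratio = 240300 / 126500 ≈ 1.90.

1.90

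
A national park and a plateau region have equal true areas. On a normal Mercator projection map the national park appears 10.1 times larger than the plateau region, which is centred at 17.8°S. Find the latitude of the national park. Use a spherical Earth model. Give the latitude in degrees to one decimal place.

For equal true areas on Mercator, apparent areas scale as sec²φ, so the ratio is cos²φ₂ / cos²φ₁.
cos²φ₂ / cos²φ₁ = 10.1  ⇒  cos φ₁ = cos 17.8° / √10.1 = 0.9521/3.178 = 0.2996.
φ₁ = arccos(0.2996) ≈ 72.6°.

72.6°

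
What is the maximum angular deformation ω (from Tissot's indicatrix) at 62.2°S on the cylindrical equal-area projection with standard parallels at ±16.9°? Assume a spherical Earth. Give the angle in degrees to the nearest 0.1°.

76.1°

Cylindrical equal-area (φ₀ = 16.9°): h = cos φ / cos 16.9° along meridians, k = cos 16.9° / cos φ along parallels; h·k = 1.
At 62.2°: h = 0.4874, k = 2.052; principal scales a = 2.052, b = 0.4874.
sin(ω/2) = (a − b)/(a + b) = 1.564/2.539 = 0.6160, so ω = 2 arcsin(0.6160) ≈ 76.1°.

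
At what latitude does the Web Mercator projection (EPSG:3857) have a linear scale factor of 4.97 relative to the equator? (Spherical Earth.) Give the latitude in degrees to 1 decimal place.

Mercator scale is k = sec φ = 1/cos φ.
1/cos φ = 4.97  ⇒  cos φ = 0.2012  ⇒  φ = arccos(0.2012) ≈ 78.4°.

78.4°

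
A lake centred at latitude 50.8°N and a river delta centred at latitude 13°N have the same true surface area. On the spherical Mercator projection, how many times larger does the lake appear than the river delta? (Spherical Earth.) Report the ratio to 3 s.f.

Mercator areal scale is sec²φ.
At 50.8°: sec²(50.8°) = 1/0.6320² = 2.503.
At 13°: sec²(13°) = 1/0.9744² = 1.053.
Ratio = 2.503/1.053 = cos²(13°)/cos²(50.8°) ≈ 2.38.

2.38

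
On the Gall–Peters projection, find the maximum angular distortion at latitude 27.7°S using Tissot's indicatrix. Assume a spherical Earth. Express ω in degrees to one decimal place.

Gall–Peters is a cylindrical equal-area projection with standard parallels at ±45°. For cylindrical equal-area with standard parallel φ₀, h = cos φ / cos φ₀ and k = cos φ₀ / cos φ, so h·k = 1.
At 27.7°: h = 1.252, k = 0.7986; principal scales a = 1.252, b = 0.7986.
sin(ω/2) = (a − b)/(a + b) = 0.4535/2.051 = 0.2211, so ω = 2 arcsin(0.2211) ≈ 25.6°.

25.6°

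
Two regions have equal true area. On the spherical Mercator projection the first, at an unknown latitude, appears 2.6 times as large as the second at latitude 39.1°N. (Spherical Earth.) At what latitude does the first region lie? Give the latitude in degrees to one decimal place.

Mercator areal scale is sec²φ, so apparent-area ratio = sec²φ₁ / sec²φ₂ = cos²φ₂ / cos²φ₁.
cos²φ₂ / cos²φ₁ = 2.6  ⇒  cos φ₁ = cos 39.1° / √2.6 = 0.7760/1.612 = 0.4813.
φ₁ = arccos(0.4813) ≈ 61.2°.

61.2°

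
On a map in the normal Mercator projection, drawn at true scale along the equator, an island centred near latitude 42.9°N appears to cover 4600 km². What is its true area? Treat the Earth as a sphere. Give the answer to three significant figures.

For Mercator, h = k = sec φ (a conformal cylindrical projection has a single point scale, 1/cos φ).
Areal scale = k² = sec²φ = 1/cos²(42.9°) = 1/0.7325² = 1.864.
True area = apparent / (areal scale) = 4600 / 1.864 ≈ 2470 km².

2470 km²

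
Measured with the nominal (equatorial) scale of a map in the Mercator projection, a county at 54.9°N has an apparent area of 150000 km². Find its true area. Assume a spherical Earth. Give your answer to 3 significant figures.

49600 km²

The Mercator projection is conformal; its linear scale factor is the same in every direction and equals sec φ = 1/cos φ.
Areal scale = k² = sec²φ = 1/cos²(54.9°) = 1/0.5750² = 3.025.
True area = apparent / (areal scale) = 150000 / 3.025 ≈ 49600 km².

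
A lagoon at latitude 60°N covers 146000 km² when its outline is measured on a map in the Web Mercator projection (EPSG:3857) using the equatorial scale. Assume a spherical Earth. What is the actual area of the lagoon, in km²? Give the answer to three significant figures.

Mercator is conformal, so the point scale is isotropic: h = k = sec φ = 1/cos φ.
Areal scale = k² = sec²φ = 1/cos²(60°) = 1/0.5000² = 4.000.
True area = apparent / (areal scale) = 146000 / 4.000 ≈ 36500 km².

36500 km²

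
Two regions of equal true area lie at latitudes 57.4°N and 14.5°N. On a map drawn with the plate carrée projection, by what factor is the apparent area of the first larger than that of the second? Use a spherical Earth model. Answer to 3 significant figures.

Plate carrée maps x = Rλ, y = Rφ. The meridian scale is h = 1 and the parallel scale is k = 1/cos φ = sec φ.
Areal scale at 57.4°: h·k = 1.000 × 1.856 = 1.856.
Areal scale at 14.5°: h·k = 1.000 × 1.033 = 1.033.
Ratio = 1.856/1.033 ≈ 1.80.

1.80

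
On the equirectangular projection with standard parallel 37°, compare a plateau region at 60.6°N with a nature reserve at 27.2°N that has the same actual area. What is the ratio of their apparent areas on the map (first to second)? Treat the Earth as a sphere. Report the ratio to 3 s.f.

In the equirectangular projection with standard parallel φ₀ = 37° (x = Rλ cos φ₀, y = Rφ), meridians are true-scale (h = 1) and the parallel scale is k = cos φ₀ / cos φ.
Areal scale at 60.6°: h·k = 1.000 × 1.627 = 1.627.
Areal scale at 27.2°: h·k = 1.000 × 0.8979 = 0.8979.
Ratio = 1.627/0.8979 ≈ 1.81.

1.81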